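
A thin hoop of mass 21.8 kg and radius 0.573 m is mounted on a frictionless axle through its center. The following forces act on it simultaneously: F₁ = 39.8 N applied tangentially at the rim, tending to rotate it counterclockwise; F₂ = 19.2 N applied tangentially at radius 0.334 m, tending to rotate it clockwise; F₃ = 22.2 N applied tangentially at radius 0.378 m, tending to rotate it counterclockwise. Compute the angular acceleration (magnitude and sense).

I = MR² = (21.8)(0.573)² = 7.158 kg·m².
Taking counterclockwise as positive: τ₁ = +(39.8)(0.573) = +22.81 N·m; τ₂ = −(19.2)(0.334) = −6.413 N·m; τ₃ = +(22.2)(0.378) = +8.392 N·m.
Net torque τ = 24.78 N·m.
α = τ/I = 24.78/7.158 = 3.463 rad/s².

α ≈ 3.46 rad/s², counterclockwise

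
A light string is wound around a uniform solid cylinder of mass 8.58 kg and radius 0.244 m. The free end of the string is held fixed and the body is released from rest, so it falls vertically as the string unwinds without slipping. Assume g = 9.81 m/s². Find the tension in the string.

T ≈ 28.1 N

Translation: Mg − T = Ma. Rotation about the center: TR = Iα with I = ½MR².
With a = αR: T = (I/R²)a = (1/2)M a, so Mg = (1 + 0.5000)Ma.
a = g/(1 + 0.5000) = 9.81/1.500 = 6.540 m/s².
T = 0.5000·M·a = (0.5000)(8.58)(6.540) = 28.06 N.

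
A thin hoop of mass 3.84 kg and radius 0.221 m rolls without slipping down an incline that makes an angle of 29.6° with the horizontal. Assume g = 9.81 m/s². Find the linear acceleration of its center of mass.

a ≈ 2.42 m/s²

Translation along the incline: Mg sinθ − f = Ma.
Rotation about the center: fR = Iα with I = MR². No-slip gives a = αR, so f = (I/R²)a = M a.
Substituting: Mg sinθ = (1 + 1.000)Ma, so a = g sinθ/(1 + 1.000) = (9.81) sin 29.6° / 2.000 = 2.423 m/s².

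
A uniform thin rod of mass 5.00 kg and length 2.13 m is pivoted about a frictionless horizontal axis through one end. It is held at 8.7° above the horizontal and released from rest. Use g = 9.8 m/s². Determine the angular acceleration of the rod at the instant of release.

α ≈ 6.82 rad/s²

About the pivot, I = (1/3)ML² = (1/3)(5.00)(2.13)² = 7.561 kg·m².
The weight acts at the center, a distance L/2 = 1.065 m from the pivot; τ = Mg(L/2) cos 8.7° = 51.58 N·m.
α = τ/I = 51.58/7.561 = 6.822 rad/s².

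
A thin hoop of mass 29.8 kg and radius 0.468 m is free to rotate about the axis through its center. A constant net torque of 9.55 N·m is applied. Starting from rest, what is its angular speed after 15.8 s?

I = MR² = (29.8)(0.468)² = 6.527 kg·m².
α = τ/I = 9.55/6.527 = 1.463 rad/s².
ω = ω₀ + αt = 0 + (1.463)(15.8) = 23.12 rad/s.

ω ≈ 23.1 rad/s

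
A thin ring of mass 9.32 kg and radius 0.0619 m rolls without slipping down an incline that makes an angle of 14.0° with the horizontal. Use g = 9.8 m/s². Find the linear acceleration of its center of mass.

Translation along the incline: Mg sinθ − f = Ma.
Rotation about the center: fR = Iα with I = MR². No-slip gives a = αR, so f = (I/R²)a = M a.
Substituting: Mg sinθ = (1 + 1.000)Ma, so a = g sinθ/(1 + 1.000) = (9.8) sin 14.0° / 2.000 = 1.185 m/s².

a ≈ 1.19 m/s²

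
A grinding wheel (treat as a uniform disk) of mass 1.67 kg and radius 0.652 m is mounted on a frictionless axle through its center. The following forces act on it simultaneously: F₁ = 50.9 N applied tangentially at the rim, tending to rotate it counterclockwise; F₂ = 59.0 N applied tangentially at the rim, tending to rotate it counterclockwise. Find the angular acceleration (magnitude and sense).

I = ½MR² = (1/2)(1.67)(0.652)² = 0.3550 kg·m².
Taking counterclockwise as positive: τ₁ = +(50.9)(0.652) = +33.19 N·m; τ₂ = +(59.0)(0.652) = +38.47 N·m.
Net torque τ = 71.65 N·m.
α = τ/I = 71.65/0.3550 = 201.9 rad/s².

α ≈ 202 rad/s², counterclockwise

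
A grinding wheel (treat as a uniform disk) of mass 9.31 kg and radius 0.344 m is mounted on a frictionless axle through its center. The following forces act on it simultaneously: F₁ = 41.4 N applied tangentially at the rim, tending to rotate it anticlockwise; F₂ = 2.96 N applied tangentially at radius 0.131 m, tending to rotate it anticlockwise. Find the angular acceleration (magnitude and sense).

α ≈ 26.6 rad/s², anticlockwise

I = ½MR² = (1/2)(9.31)(0.344)² = 0.5509 kg·m².
Taking anticlockwise as positive: τ₁ = +(41.4)(0.344) = +14.24 N·m; τ₂ = +(2.96)(0.131) = +0.3878 N·m.
Net torque τ = 14.63 N·m.
α = τ/I = 14.63/0.5509 = 26.56 rad/s².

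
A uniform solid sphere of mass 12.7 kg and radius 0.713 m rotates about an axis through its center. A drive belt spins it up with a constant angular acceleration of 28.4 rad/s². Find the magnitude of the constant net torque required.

τ ≈ 73.3 N·m

I = (2/5)MR² = (2/5)(12.7)(0.713)² = 2.583 kg·m².
τ = Iα = (2.583)(28.40) = 73.34 N·m.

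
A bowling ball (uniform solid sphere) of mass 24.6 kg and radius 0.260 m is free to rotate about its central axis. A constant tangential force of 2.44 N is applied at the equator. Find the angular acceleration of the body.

α ≈ 0.954 rad/s²

I = (2/5)MR² = (2/5)(24.6)(0.260)² = 0.6652 kg·m².
τ = F R = (2.44)(0.260) = 0.6344 N·m.
Newton's second law for rotation, τ = Iα, gives α = τ/I = 0.6344/0.6652 = 0.9537 rad/s².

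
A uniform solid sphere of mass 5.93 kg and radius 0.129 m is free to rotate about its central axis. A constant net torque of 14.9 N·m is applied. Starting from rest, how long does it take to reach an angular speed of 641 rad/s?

t ≈ 1.70 s

I = (2/5)MR² = (2/5)(5.93)(0.129)² = 0.03947 kg·m².
α = τ/I = 14.9/0.03947 = 377.5 rad/s².
ω = αt ⇒ t = ω/α = 641/377.5 = 1.698 s.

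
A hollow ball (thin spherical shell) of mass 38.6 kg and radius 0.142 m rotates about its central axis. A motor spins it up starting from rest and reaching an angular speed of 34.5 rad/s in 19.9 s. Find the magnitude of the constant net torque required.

τ ≈ 0.900 N·m

I = (2/3)MR² = (2/3)(38.6)(0.142)² = 0.5189 kg·m².
α = Δω/Δt = (34.5 − 0)/19.9 = 1.734 rad/s².
τ = Iα = (0.5189)(1.734) = 0.8996 N·m.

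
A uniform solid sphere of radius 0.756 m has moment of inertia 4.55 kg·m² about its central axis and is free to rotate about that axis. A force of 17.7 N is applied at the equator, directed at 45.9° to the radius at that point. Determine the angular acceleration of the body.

Only the tangential component produces torque: τ = F R sinθ = (17.7)(0.756) sin 45.9° = 9.609 N·m.
Newton's second law for rotation, τ = Iα, gives α = τ/I = 9.609/4.550 = 2.112 rad/s².

α ≈ 2.11 rad/s²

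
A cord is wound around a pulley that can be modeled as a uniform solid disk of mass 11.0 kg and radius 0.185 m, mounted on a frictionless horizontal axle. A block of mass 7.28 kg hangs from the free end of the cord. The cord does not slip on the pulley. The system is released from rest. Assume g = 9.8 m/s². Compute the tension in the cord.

T ≈ 30.7 N

I = ½MR² = (1/2)(11.0)(0.185)² = 0.1882 kg·m².
Block: mg − T = ma. Pulley: TR = Iα. No-slip: a = αR, so T = (I/R²)a = 5.500·a.
Then mg = (m + 5.500)a, so a = (7.28)(9.8)/(7.28 + 5.500) = 5.582 m/s².
T = 5.500·a = 30.70 N.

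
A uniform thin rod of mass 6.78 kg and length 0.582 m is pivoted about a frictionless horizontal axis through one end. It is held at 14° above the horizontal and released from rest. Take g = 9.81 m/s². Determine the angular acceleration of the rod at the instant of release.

About the pivot, I = (1/3)ML² = (1/3)(6.78)(0.582)² = 0.7655 kg·m².
The weight acts at the center, a distance L/2 = 0.2910 m from the pivot; τ = Mg(L/2) cos 14° = 18.78 N·m.
α = τ/I = 18.78/0.7655 = 24.53 rad/s².

α ≈ 24.5 rad/s²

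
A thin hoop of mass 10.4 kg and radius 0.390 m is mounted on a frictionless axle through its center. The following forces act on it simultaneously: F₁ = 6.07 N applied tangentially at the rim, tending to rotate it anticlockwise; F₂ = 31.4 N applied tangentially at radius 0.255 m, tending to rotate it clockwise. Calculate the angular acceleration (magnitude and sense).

α ≈ 3.57 rad/s², clockwise

I = MR² = (10.4)(0.390)² = 1.582 kg·m².
Taking anticlockwise as positive: τ₁ = +(6.07)(0.390) = +2.367 N·m; τ₂ = −(31.4)(0.255) = −8.007 N·m.
Net torque τ = -5.640 N·m.
α = τ/I = -5.640/1.582 = -3.565 rad/s².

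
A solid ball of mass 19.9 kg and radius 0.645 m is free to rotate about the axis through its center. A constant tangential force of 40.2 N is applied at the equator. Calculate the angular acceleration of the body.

I = (2/5)MR² = (2/5)(19.9)(0.645)² = 3.312 kg·m².
τ = F R = (40.2)(0.645) = 25.93 N·m.
From τ = Iα: α = 25.93/3.312 = 7.830 rad/s².

α ≈ 7.83 rad/s²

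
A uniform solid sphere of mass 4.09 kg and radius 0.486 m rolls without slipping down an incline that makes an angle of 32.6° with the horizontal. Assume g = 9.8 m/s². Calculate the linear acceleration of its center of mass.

Translation along the incline: Mg sinθ − f = Ma.
Rotation about the center: fR = Iα with I = (2/5)MR². No-slip gives a = αR, so f = (I/R²)a = (2/5)M a.
Substituting: Mg sinθ = (1 + 0.4000)Ma, so a = g sinθ/(1 + 0.4000) = (9.8) sin 32.6° / 1.400 = 3.771 m/s².

a ≈ 3.77 m/s²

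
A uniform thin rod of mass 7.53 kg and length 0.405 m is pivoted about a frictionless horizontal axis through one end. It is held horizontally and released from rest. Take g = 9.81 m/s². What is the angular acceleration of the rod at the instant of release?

About the pivot, I = (1/3)ML² = (1/3)(7.53)(0.405)² = 0.4117 kg·m².
The weight acts at the center, a distance L/2 = 0.2025 m from the pivot; τ = Mg(L/2) = 14.96 N·m.
α = τ/I = 14.96/0.4117 = 36.33 rad/s².
(Equivalently α = (3g/(2L)) = 36.33 rad/s².)

α ≈ 36.3 rad/s²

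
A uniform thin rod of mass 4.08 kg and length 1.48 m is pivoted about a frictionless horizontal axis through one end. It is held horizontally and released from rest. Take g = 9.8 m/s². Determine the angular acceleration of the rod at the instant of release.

About the pivot, I = (1/3)ML² = (1/3)(4.08)(1.48)² = 2.979 kg·m².
The weight acts at the center, a distance L/2 = 0.7400 m from the pivot; τ = Mg(L/2) = 29.59 N·m.
α = τ/I = 29.59/2.979 = 9.932 rad/s².
(Equivalently α = (3g/(2L)) = 9.932 rad/s².)

α ≈ 9.93 rad/s²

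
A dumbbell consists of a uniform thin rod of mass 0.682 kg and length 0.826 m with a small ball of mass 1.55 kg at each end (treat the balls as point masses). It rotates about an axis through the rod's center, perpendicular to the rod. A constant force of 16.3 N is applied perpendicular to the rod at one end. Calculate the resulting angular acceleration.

α ≈ 11.9 rad/s²

I_rod = (1/12)ML² = (1/12)(0.682)(0.826)² = 0.03878 kg·m².
I_balls = 2·m·(L/2)² = 2(1.55)(0.4130)² = 0.5288 kg·m².
Total I = 0.5675 kg·m².
τ = F·(L/2) = (16.3)(0.413) = 6.732 N·m.
α = τ/I = 6.732/0.5675 = 11.86 rad/s².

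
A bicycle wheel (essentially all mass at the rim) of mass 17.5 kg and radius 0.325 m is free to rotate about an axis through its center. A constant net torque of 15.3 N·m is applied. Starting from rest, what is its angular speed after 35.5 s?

I = MR² = (17.5)(0.325)² = 1.848 kg·m².
α = τ/I = 15.3/1.848 = 8.277 rad/s².
ω = ω₀ + αt = 0 + (8.277)(35.5) = 293.8 rad/s.

ω ≈ 294 rad/s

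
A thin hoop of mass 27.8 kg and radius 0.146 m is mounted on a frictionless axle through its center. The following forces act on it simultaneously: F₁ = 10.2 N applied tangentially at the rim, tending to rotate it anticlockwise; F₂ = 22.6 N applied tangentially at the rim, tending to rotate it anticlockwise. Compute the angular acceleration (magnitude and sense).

I = MR² = (27.8)(0.146)² = 0.5926 kg·m².
Taking anticlockwise as positive: τ₁ = +(10.2)(0.146) = +1.489 N·m; τ₂ = +(22.6)(0.146) = +3.300 N·m.
Net torque τ = 4.789 N·m.
α = τ/I = 4.789/0.5926 = 8.081 rad/s².

α ≈ 8.08 rad/s², anticlockwise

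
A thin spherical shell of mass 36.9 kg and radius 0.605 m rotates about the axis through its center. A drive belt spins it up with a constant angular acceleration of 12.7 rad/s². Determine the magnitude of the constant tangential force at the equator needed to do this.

I = (2/3)MR² = (2/3)(36.9)(0.605)² = 9.004 kg·m².
The required torque is τ = Iα = (9.004)(12.70) = 114.4 N·m.
A tangential force at the equator gives τ = FR, so F = τ/R = 114.4/0.605 = 189.0 N.

F ≈ 189 N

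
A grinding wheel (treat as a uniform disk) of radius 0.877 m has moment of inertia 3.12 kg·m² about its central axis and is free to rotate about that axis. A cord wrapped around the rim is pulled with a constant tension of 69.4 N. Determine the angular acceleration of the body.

τ = F R = (69.4)(0.877) = 60.86 N·m.
From τ = Iα: α = 60.86/3.120 = 19.51 rad/s².

α ≈ 19.5 rad/s²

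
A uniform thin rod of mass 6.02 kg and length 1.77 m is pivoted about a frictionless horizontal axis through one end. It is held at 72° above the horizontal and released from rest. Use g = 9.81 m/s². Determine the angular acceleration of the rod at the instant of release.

α ≈ 2.57 rad/s²

About the pivot, I = (1/3)ML² = (1/3)(6.02)(1.77)² = 6.287 kg·m².
The weight acts at the center, a distance L/2 = 0.8850 m from the pivot; τ = Mg(L/2) cos 72° = 16.15 N·m.
α = τ/I = 16.15/6.287 = 2.569 rad/s².
(Equivalently α = (3g/(2L)) cos 72° = 2.569 rad/s².)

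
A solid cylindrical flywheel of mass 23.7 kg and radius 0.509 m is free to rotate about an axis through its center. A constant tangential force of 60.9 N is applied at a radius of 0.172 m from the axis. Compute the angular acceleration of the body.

I = ½MR² = (1/2)(23.7)(0.509)² = 3.070 kg·m².
τ = F·r = (60.9)(0.172) = 10.47 N·m.
Newton's second law for rotation, τ = Iα, gives α = τ/I = 10.47/3.070 = 3.412 rad/s².

α ≈ 3.41 rad/s²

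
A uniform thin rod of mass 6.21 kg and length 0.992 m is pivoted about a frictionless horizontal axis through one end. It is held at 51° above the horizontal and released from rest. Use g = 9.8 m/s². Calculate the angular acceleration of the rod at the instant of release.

About the pivot, I = (1/3)ML² = (1/3)(6.21)(0.992)² = 2.037 kg·m².
The weight acts at the center, a distance L/2 = 0.4960 m from the pivot; τ = Mg(L/2) cos 51° = 19.00 N·m.
α = τ/I = 19.00/2.037 = 9.326 rad/s².
(Equivalently α = (3g/(2L)) cos 51° = 9.326 rad/s².)

α ≈ 9.33 rad/s²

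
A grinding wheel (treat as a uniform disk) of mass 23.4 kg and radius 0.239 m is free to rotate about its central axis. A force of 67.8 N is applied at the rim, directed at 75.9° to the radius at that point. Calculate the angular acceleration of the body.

α ≈ 23.5 rad/s²

I = ½MR² = (1/2)(23.4)(0.239)² = 0.6683 kg·m².
Only the tangential component produces torque: τ = F R sinθ = (67.8)(0.239) sin 75.9° = 15.72 N·m.
From τ = Iα: α = 15.72/0.6683 = 23.52 rad/s².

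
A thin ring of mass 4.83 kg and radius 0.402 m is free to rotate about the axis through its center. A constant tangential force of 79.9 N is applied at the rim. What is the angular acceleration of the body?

α ≈ 41.2 rad/s²

I = MR² = (4.83)(0.402)² = 0.7805 kg·m².
τ = F R = (79.9)(0.402) = 32.12 N·m.
Newton's second law for rotation, τ = Iα, gives α = τ/I = 32.12/0.7805 = 41.15 rad/s².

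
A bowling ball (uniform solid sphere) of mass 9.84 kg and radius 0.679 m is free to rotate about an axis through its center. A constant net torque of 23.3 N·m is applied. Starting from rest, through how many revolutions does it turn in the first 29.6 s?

I = (2/5)MR² = (2/5)(9.84)(0.679)² = 1.815 kg·m².
α = τ/I = 23.3/1.815 = 12.84 rad/s².
θ = ½αt² = ½(12.84)(29.6)² = 5625 rad.
Revolutions = θ/(2π) = 895.2.

≈ 895 revolutions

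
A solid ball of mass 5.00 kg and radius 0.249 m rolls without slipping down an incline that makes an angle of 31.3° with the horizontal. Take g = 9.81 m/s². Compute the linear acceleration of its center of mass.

a ≈ 3.64 m/s²

Translation along the incline: Mg sinθ − f = Ma.
Rotation about the center: fR = Iα with I = (2/5)MR². No-slip gives a = αR, so f = (I/R²)a = (2/5)M a.
Substituting: Mg sinθ = (1 + 0.4000)Ma, so a = g sinθ/(1 + 0.4000) = (9.81) sin 31.3° / 1.400 = 3.640 m/s².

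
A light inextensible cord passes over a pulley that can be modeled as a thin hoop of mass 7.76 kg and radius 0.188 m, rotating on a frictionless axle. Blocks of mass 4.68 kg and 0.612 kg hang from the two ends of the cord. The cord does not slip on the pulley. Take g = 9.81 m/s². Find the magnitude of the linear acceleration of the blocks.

I = MR² = (7.76)(0.188)² = 0.2743 kg·m².
Heavier block: m₁g − T₁ = m₁a. Lighter block: T₂ − m₂g = m₂a.
Pulley: (T₁ − T₂)R = Iα = I(a/R), so T₁ − T₂ = (I/R²)a = 1·M_p a = 7.760·a.
Adding the three: (m₁ − m₂)g = (m₁ + m₂ + 7.760)a, so a = (4.68 − 0.612)(9.81)/(4.68 + 0.612 + 7.760) = 3.058 m/s².

a ≈ 3.06 m/s²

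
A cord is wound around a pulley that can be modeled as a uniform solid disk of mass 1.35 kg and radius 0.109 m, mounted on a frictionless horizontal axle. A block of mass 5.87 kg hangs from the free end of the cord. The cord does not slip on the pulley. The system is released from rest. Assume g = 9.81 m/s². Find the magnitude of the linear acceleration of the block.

a ≈ 8.80 m/s²

I = ½MR² = (1/2)(1.35)(0.109)² = 0.008020 kg·m².
Block: mg − T = ma. Pulley: TR = Iα. No-slip: a = αR, so T = (I/R²)a = 0.6750·a.
Then mg = (m + 0.6750)a, so a = (5.87)(9.81)/(5.87 + 0.6750) = 8.798 m/s².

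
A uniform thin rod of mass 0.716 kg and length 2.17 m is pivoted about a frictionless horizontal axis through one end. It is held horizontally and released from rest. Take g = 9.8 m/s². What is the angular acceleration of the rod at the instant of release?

α ≈ 6.77 rad/s²

About the pivot, I = (1/3)ML² = (1/3)(0.716)(2.17)² = 1.124 kg·m².
The weight acts at the center, a distance L/2 = 1.085 m from the pivot; τ = Mg(L/2) = 7.613 N·m.
α = τ/I = 7.613/1.124 = 6.774 rad/s².
(Equivalently α = (3g/(2L)) = 6.774 rad/s².)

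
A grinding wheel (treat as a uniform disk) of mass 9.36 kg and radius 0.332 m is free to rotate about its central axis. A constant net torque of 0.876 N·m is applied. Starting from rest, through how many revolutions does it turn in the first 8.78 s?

I = ½MR² = (1/2)(9.36)(0.332)² = 0.5158 kg·m².
α = τ/I = 0.876/0.5158 = 1.698 rad/s².
θ = ½αt² = ½(1.698)(8.78)² = 65.45 rad.
Revolutions = θ/(2π) = 10.42.

≈ 10.4 revolutions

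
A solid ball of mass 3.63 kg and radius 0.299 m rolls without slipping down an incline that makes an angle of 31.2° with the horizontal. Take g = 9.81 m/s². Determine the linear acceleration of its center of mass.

Translation along the incline: Mg sinθ − f = Ma.
Rotation about the center: fR = Iα with I = (2/5)MR². No-slip gives a = αR, so f = (I/R²)a = (2/5)M a.
Substituting: Mg sinθ = (1 + 0.4000)Ma, so a = g sinθ/(1 + 0.4000) = (9.81) sin 31.2° / 1.400 = 3.630 m/s².

a ≈ 3.63 m/s²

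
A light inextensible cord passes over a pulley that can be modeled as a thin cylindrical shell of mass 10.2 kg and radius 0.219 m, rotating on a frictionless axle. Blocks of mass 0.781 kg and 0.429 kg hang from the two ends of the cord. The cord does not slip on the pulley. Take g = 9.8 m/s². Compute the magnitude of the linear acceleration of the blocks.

a ≈ 0.302 m/s²

I = MR² = (10.2)(0.219)² = 0.4892 kg·m².
Heavier block: m₁g − T₁ = m₁a. Lighter block: T₂ − m₂g = m₂a.
Pulley: (T₁ − T₂)R = Iα = I(a/R), so T₁ − T₂ = (I/R²)a = 1·M_p a = 10.20·a.
Adding the three: (m₁ − m₂)g = (m₁ + m₂ + 10.20)a, so a = (0.781 − 0.429)(9.8)/(0.781 + 0.429 + 10.20) = 0.3023 m/s².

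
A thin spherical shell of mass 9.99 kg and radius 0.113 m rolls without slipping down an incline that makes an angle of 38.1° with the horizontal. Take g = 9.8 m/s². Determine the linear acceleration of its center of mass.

Translation along the incline: Mg sinθ − f = Ma.
Rotation about the center: fR = Iα with I = (2/3)MR². No-slip gives a = αR, so f = (I/R²)a = (2/3)M a.
Substituting: Mg sinθ = (1 + 0.6667)Ma, so a = g sinθ/(1 + 0.6667) = (9.8) sin 38.1° / 1.667 = 3.628 m/s².

a ≈ 3.63 m/s²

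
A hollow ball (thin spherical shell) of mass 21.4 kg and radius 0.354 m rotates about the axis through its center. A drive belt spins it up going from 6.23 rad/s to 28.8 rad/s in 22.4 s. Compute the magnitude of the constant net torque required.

τ ≈ 1.80 N·m

I = (2/3)MR² = (2/3)(21.4)(0.354)² = 1.788 kg·m².
α = Δω/Δt = (28.8 − 6.23)/22.4 = 1.008 rad/s².
τ = Iα = (1.788)(1.008) = 1.801 N·m.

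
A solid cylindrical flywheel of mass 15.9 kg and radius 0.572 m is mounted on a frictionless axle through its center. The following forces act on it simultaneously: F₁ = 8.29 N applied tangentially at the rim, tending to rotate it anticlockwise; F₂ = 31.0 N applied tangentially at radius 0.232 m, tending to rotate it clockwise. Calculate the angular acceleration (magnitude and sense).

α ≈ 0.942 rad/s², clockwise

I = ½MR² = (1/2)(15.9)(0.572)² = 2.601 kg·m².
Taking anticlockwise as positive: τ₁ = +(8.29)(0.572) = +4.742 N·m; τ₂ = −(31.0)(0.232) = −7.192 N·m.
Net torque τ = -2.450 N·m.
α = τ/I = -2.450/2.601 = -0.9420 rad/s².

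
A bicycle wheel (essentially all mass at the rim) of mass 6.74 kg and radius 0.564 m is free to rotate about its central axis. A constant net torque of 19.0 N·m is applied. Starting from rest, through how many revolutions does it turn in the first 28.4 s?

I = MR² = (6.74)(0.564)² = 2.144 kg·m².
α = τ/I = 19.0/2.144 = 8.862 rad/s².
θ = ½αt² = ½(8.862)(28.4)² = 3574 rad.
Revolutions = θ/(2π) = 568.8.

≈ 569 revolutions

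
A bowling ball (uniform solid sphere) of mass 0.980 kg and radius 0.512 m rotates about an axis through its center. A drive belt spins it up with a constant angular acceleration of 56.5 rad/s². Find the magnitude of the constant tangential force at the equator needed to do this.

F ≈ 11.3 N

I = (2/5)MR² = (2/5)(0.980)(0.512)² = 0.1028 kg·m².
The required torque is τ = Iα = (0.1028)(56.50) = 5.806 N·m.
A tangential force at the equator gives τ = FR, so F = τ/R = 5.806/0.512 = 11.34 N.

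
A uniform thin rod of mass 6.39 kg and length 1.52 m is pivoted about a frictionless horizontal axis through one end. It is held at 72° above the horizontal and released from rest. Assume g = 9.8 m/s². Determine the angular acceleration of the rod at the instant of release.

About the pivot, I = (1/3)ML² = (1/3)(6.39)(1.52)² = 4.921 kg·m².
The weight acts at the center, a distance L/2 = 0.7600 m from the pivot; τ = Mg(L/2) cos 72° = 14.71 N·m.
α = τ/I = 14.71/4.921 = 2.989 rad/s².

α ≈ 2.99 rad/s²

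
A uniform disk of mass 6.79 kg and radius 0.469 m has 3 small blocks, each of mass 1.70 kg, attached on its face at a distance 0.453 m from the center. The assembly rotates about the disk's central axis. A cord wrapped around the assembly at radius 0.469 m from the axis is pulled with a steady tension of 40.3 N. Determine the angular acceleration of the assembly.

α ≈ 10.5 rad/s²

I_disk = ½MR² = ½(6.79)(0.469)² = 0.7468 kg·m².
I_blocks = 3·m·r² = 3(1.70)(0.453)² = 1.047 kg·m².
Total I = 1.793 kg·m².
τ = F r = (40.3)(0.469) = 18.90 N·m.
α = τ/I = 18.90/1.793 = 10.54 rad/s².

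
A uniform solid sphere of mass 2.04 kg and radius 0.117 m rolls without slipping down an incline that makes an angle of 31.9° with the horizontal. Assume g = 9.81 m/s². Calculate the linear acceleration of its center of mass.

Translation along the incline: Mg sinθ − f = Ma.
Rotation about the center: fR = Iα with I = (2/5)MR². No-slip gives a = αR, so f = (I/R²)a = (2/5)M a.
Substituting: Mg sinθ = (1 + 0.4000)Ma, so a = g sinθ/(1 + 0.4000) = (9.81) sin 31.9° / 1.400 = 3.703 m/s².

a ≈ 3.70 m/s²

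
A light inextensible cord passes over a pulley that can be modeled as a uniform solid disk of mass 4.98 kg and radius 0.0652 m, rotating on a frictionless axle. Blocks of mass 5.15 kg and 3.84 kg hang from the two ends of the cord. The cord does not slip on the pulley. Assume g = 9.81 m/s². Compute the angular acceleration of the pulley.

I = ½MR² = (1/2)(4.98)(0.0652)² = 0.01059 kg·m².
Heavier block: m₁g − T₁ = m₁a. Lighter block: T₂ − m₂g = m₂a.
Pulley: (T₁ − T₂)R = Iα = I(a/R), so T₁ − T₂ = (I/R²)a = (1/2)M_p a = 2.490·a.
Adding the three: (m₁ − m₂)g = (m₁ + m₂ + 2.490)a, so a = (5.15 − 3.84)(9.81)/(5.15 + 3.84 + 2.490) = 1.119 m/s².
α = a/R = 1.119/0.0652 = 17.17 rad/s².

α ≈ 17.2 rad/s²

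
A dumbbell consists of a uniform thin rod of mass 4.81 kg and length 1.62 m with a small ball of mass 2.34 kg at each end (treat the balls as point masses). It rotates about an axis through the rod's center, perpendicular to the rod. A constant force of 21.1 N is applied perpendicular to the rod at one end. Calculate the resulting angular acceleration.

I_rod = (1/12)ML² = (1/12)(4.81)(1.62)² = 1.052 kg·m².
I_balls = 2·m·(L/2)² = 2(2.34)(0.8100)² = 3.071 kg·m².
Total I = 4.122 kg·m².
τ = F·(L/2) = (21.1)(0.810) = 17.09 N·m.
α = τ/I = 17.09/4.122 = 4.146 rad/s².

α ≈ 4.15 rad/s²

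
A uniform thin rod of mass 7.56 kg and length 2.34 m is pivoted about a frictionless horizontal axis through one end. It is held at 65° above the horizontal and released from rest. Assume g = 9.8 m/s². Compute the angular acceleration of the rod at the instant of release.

About the pivot, I = (1/3)ML² = (1/3)(7.56)(2.34)² = 13.80 kg·m².
The weight acts at the center, a distance L/2 = 1.170 m from the pivot; τ = Mg(L/2) cos 65° = 36.63 N·m.
α = τ/I = 36.63/13.80 = 2.655 rad/s².

α ≈ 2.65 rad/s²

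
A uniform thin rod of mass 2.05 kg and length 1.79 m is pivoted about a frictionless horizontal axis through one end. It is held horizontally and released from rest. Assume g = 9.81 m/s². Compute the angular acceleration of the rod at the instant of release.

α ≈ 8.22 rad/s²

About the pivot, I = (1/3)ML² = (1/3)(2.05)(1.79)² = 2.189 kg·m².
The weight acts at the center, a distance L/2 = 0.8950 m from the pivot; τ = Mg(L/2) = 18.00 N·m.
α = τ/I = 18.00/2.189 = 8.221 rad/s².
(Equivalently α = (3g/(2L)) = 8.221 rad/s².)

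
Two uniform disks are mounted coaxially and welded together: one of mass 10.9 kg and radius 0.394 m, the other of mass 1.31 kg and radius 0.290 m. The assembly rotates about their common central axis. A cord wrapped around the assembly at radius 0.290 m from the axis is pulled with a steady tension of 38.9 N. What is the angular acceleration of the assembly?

α ≈ 12.5 rad/s²

I = ½M₁R₁² + ½M₂R₂² = ½(10.9)(0.394)² + ½(1.31)(0.290)² = 0.9011 kg·m².
τ = F r = (38.9)(0.290) = 11.28 N·m.
α = τ/I = 11.28/0.9011 = 12.52 rad/s².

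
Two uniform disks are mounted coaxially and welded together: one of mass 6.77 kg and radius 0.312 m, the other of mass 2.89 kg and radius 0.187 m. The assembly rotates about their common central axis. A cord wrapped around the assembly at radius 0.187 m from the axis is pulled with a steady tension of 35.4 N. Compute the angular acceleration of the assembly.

α ≈ 17.4 rad/s²

I = ½M₁R₁² + ½M₂R₂² = ½(6.77)(0.312)² + ½(2.89)(0.187)² = 0.3800 kg·m².
τ = F r = (35.4)(0.187) = 6.620 N·m.
α = τ/I = 6.620/0.3800 = 17.42 rad/s².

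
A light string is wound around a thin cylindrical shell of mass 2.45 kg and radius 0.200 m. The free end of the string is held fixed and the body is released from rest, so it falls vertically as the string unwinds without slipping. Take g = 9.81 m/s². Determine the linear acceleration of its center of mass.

a ≈ 4.91 m/s²

Translation: Mg − T = Ma. Rotation about the center: TR = Iα with I = MR².
With a = αR: T = (I/R²)a = M a, so Mg = (1 + 1.000)Ma.
a = g/(1 + 1.000) = 9.81/2.000 = 4.905 m/s².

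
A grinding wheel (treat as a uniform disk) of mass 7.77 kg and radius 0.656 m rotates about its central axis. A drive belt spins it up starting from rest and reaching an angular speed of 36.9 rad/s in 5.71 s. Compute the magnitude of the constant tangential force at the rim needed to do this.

I = ½MR² = (1/2)(7.77)(0.656)² = 1.672 kg·m².
α = Δω/Δt = (36.9 − 0)/5.71 = 6.462 rad/s².
The required torque is τ = Iα = (1.672)(6.462) = 10.80 N·m.
A tangential force at the rim gives τ = FR, so F = τ/R = 10.80/0.656 = 16.47 N.

F ≈ 16.5 N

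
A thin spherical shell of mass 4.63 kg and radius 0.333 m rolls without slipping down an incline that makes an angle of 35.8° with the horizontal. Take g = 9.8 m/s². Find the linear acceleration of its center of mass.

Translation along the incline: Mg sinθ − f = Ma.
Rotation about the center: fR = Iα with I = (2/3)MR². No-slip gives a = αR, so f = (I/R²)a = (2/3)M a.
Substituting: Mg sinθ = (1 + 0.6667)Ma, so a = g sinθ/(1 + 0.6667) = (9.8) sin 35.8° / 1.667 = 3.440 m/s².

a ≈ 3.44 m/s²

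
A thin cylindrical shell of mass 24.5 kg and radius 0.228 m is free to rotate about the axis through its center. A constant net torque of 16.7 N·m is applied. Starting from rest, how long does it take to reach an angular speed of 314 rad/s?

t ≈ 23.9 s

I = MR² = (24.5)(0.228)² = 1.274 kg·m².
α = τ/I = 16.7/1.274 = 13.11 rad/s².
ω = αt ⇒ t = ω/α = 314/13.11 = 23.95 s.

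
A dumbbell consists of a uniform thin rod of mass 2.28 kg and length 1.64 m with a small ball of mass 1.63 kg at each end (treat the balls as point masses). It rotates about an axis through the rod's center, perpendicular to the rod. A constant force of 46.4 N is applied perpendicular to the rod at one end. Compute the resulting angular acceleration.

I_rod = (1/12)ML² = (1/12)(2.28)(1.64)² = 0.5110 kg·m².
I_balls = 2·m·(L/2)² = 2(1.63)(0.8200)² = 2.192 kg·m².
Total I = 2.703 kg·m².
τ = F·(L/2) = (46.4)(0.820) = 38.05 N·m.
α = τ/I = 38.05/2.703 = 14.08 rad/s².

α ≈ 14.1 rad/s²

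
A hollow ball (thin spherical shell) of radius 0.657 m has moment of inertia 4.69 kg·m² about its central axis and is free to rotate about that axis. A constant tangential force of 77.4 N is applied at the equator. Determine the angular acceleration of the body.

τ = F R = (77.4)(0.657) = 50.85 N·m.
Newton's second law for rotation, τ = Iα, gives α = τ/I = 50.85/4.690 = 10.84 rad/s².

α ≈ 10.8 rad/s²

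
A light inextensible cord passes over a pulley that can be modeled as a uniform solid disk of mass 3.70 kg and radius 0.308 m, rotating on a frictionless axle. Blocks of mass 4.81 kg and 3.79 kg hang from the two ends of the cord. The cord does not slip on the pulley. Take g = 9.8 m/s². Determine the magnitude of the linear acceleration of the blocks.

I = ½MR² = (1/2)(3.70)(0.308)² = 0.1755 kg·m².
Heavier block: m₁g − T₁ = m₁a. Lighter block: T₂ − m₂g = m₂a.
Pulley: (T₁ − T₂)R = Iα = I(a/R), so T₁ − T₂ = (I/R²)a = (1/2)M_p a = 1.850·a.
Adding the three: (m₁ − m₂)g = (m₁ + m₂ + 1.850)a, so a = (4.81 − 3.79)(9.8)/(4.81 + 3.79 + 1.850) = 0.9566 m/s².

a ≈ 0.957 m/s²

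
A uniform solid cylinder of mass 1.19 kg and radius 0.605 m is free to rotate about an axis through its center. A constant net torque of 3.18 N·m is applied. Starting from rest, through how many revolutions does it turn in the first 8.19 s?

≈ 77.9 revolutions

I = ½MR² = (1/2)(1.19)(0.605)² = 0.2178 kg·m².
α = τ/I = 3.18/0.2178 = 14.60 rad/s².
θ = ½αt² = ½(14.60)(8.19)² = 489.7 rad.
Revolutions = θ/(2π) = 77.94.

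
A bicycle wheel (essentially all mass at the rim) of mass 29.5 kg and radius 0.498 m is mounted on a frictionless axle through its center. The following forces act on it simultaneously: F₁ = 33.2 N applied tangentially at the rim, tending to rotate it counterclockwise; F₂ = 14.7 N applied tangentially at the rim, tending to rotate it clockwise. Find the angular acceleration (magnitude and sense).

α ≈ 1.26 rad/s², counterclockwise

I = MR² = (29.5)(0.498)² = 7.316 kg·m².
Taking counterclockwise as positive: τ₁ = +(33.2)(0.498) = +16.53 N·m; τ₂ = −(14.7)(0.498) = −7.321 N·m.
Net torque τ = 9.213 N·m.
α = τ/I = 9.213/7.316 = 1.259 rad/s².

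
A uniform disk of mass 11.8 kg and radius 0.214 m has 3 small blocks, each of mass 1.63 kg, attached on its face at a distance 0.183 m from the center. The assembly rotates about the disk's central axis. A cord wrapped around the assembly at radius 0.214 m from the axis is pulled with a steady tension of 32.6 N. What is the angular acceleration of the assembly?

I_disk = ½MR² = ½(11.8)(0.214)² = 0.2702 kg·m².
I_blocks = 3·m·r² = 3(1.63)(0.183)² = 0.1638 kg·m².
Total I = 0.4340 kg·m².
τ = F r = (32.6)(0.214) = 6.976 N·m.
α = τ/I = 6.976/0.4340 = 16.08 rad/s².

α ≈ 16.1 rad/s²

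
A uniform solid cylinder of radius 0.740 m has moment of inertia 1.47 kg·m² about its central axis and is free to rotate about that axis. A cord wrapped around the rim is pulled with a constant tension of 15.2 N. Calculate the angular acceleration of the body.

α ≈ 7.65 rad/s²

τ = F R = (15.2)(0.740) = 11.25 N·m.
Newton's second law for rotation, τ = Iα, gives α = τ/I = 11.25/1.470 = 7.652 rad/s².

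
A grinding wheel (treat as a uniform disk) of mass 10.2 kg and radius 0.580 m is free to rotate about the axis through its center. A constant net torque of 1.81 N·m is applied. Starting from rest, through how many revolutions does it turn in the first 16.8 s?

≈ 23.7 revolutions

I = ½MR² = (1/2)(10.2)(0.580)² = 1.716 kg·m².
α = τ/I = 1.81/1.716 = 1.055 rad/s².
θ = ½αt² = ½(1.055)(16.8)² = 148.9 rad.
Revolutions = θ/(2π) = 23.70.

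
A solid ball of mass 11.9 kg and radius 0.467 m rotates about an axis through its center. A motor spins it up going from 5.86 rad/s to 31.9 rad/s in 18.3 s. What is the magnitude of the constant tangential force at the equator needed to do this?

F ≈ 3.16 N

I = (2/5)MR² = (2/5)(11.9)(0.467)² = 1.038 kg·m².
α = Δω/Δt = (31.9 − 5.86)/18.3 = 1.423 rad/s².
The required torque is τ = Iα = (1.038)(1.423) = 1.477 N·m.
A tangential force at the equator gives τ = FR, so F = τ/R = 1.477/0.467 = 3.163 N.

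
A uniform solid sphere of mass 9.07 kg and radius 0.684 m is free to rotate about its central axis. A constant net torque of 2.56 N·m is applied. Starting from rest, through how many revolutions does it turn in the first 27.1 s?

≈ 88.1 revolutions

I = (2/5)MR² = (2/5)(9.07)(0.684)² = 1.697 kg·m².
α = τ/I = 2.56/1.697 = 1.508 rad/s².
θ = ½αt² = ½(1.508)(27.1)² = 553.8 rad.
Revolutions = θ/(2π) = 88.14.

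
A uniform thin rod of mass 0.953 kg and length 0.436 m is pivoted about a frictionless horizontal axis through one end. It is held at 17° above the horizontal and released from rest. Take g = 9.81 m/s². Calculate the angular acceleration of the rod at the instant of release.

About the pivot, I = (1/3)ML² = (1/3)(0.953)(0.436)² = 0.06039 kg·m².
The weight acts at the center, a distance L/2 = 0.2180 m from the pivot; τ = Mg(L/2) cos 17° = 1.949 N·m.
α = τ/I = 1.949/0.06039 = 32.28 rad/s².
(Equivalently α = (3g/(2L)) cos 17° = 32.28 rad/s².)

α ≈ 32.3 rad/s²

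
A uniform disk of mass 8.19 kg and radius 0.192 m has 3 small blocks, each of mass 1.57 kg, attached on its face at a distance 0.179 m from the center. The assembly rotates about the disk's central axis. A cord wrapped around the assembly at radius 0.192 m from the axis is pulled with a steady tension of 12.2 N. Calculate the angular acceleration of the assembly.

I_disk = ½MR² = ½(8.19)(0.192)² = 0.1510 kg·m².
I_blocks = 3·m·r² = 3(1.57)(0.179)² = 0.1509 kg·m².
Total I = 0.3019 kg·m².
τ = F r = (12.2)(0.192) = 2.342 N·m.
α = τ/I = 2.342/0.3019 = 7.760 rad/s².

α ≈ 7.76 rad/s²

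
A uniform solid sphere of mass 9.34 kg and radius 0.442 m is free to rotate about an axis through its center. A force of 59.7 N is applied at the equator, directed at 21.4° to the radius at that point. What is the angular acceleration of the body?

α ≈ 13.2 rad/s²

I = (2/5)MR² = (2/5)(9.34)(0.442)² = 0.7299 kg·m².
Only the tangential component produces torque: τ = F R sinθ = (59.7)(0.442) sin 21.4° = 9.628 N·m.
From τ = Iα: α = 9.628/0.7299 = 13.19 rad/s².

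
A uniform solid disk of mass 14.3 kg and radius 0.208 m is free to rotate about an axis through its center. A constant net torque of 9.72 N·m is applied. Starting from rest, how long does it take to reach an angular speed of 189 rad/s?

t ≈ 6.01 s

I = ½MR² = (1/2)(14.3)(0.208)² = 0.3093 kg·m².
α = τ/I = 9.72/0.3093 = 31.42 rad/s².
ω = αt ⇒ t = ω/α = 189/31.42 = 6.015 s.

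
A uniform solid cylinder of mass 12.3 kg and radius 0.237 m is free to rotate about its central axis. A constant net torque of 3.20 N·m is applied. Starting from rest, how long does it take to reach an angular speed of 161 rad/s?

I = ½MR² = (1/2)(12.3)(0.237)² = 0.3454 kg·m².
α = τ/I = 3.20/0.3454 = 9.264 rad/s².
ω = αt ⇒ t = ω/α = 161/9.264 = 17.38 s.

t ≈ 17.4 s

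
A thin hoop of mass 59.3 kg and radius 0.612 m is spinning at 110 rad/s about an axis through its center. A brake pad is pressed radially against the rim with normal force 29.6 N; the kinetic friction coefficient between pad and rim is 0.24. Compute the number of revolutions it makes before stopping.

≈ 4920 revolutions

I = MR² = (59.3)(0.612)² = 22.21 kg·m².
Friction force f = μN = (0.24)(29.6) = 7.104 N at the rim; torque magnitude τ = fR = 4.348 N·m, opposing ω.
|α| = τ/I = 4.348/22.21 = 0.1957 rad/s² (deceleration).
ω² = ω₀² − 2|α|θ with ω = 0 ⇒ θ = ω₀²/(2|α|) = 30910 rad = 4919 rev.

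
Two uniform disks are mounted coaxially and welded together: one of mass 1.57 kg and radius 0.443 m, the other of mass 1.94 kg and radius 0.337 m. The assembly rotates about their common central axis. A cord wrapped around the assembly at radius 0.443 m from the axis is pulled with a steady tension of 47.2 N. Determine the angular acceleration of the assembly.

I = ½M₁R₁² + ½M₂R₂² = ½(1.57)(0.443)² + ½(1.94)(0.337)² = 0.2642 kg·m².
τ = F r = (47.2)(0.443) = 20.91 N·m.
α = τ/I = 20.91/0.2642 = 79.14 rad/s².

α ≈ 79.1 rad/s²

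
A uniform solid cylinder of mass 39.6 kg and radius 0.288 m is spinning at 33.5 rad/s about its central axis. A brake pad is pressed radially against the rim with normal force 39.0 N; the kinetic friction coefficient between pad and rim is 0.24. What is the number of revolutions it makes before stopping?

≈ 54.4 revolutions

I = ½MR² = (1/2)(39.6)(0.288)² = 1.642 kg·m².
Friction force f = μN = (0.24)(39.0) = 9.360 N at the rim; torque magnitude τ = fR = 2.696 N·m, opposing ω.
|α| = τ/I = 2.696/1.642 = 1.641 rad/s² (deceleration).
ω² = ω₀² − 2|α|θ with ω = 0 ⇒ θ = ω₀²/(2|α|) = 341.9 rad = 54.41 rev.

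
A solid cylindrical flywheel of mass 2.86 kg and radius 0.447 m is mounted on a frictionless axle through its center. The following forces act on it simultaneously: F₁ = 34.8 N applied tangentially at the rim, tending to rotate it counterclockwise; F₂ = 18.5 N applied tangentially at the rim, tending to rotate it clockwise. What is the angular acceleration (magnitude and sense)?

α ≈ 25.5 rad/s², counterclockwise

I = ½MR² = (1/2)(2.86)(0.447)² = 0.2857 kg·m².
Taking counterclockwise as positive: τ₁ = +(34.8)(0.447) = +15.56 N·m; τ₂ = −(18.5)(0.447) = −8.270 N·m.
Net torque τ = 7.286 N·m.
α = τ/I = 7.286/0.2857 = 25.50 rad/s².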